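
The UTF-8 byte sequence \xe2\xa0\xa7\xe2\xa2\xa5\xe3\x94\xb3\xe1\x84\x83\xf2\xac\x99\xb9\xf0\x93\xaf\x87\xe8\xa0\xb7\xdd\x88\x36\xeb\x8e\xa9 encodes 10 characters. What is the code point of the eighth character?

Offset 0: leading byte 0xE2 = 11100010 → 3-byte char #1 = E2 A0 A7.
Offset 3: leading byte 0xE2 = 11100010 → 3-byte char #2 = E2 A2 A5.
Offset 6: leading byte 0xE3 = 11100011 → 3-byte char #3 = E3 94 B3.
Offset 9: leading byte 0xE1 = 11100001 → 3-byte char #4 = E1 84 83.
Offset 12: leading byte 0xF2 = 11110010 → 4-byte char #5 = F2 AC 99 B9.
Offset 16: leading byte 0xF0 = 11110000 → 4-byte char #6 = F0 93 AF 87.
Offset 20: leading byte 0xE8 = 11101000 → 3-byte char #7 = E8 A0 B7.
Offset 23: leading byte 0xDD = 11011101 → 2-byte char #8 = DD 88.
Leading byte 0xDD = 11011101 matches 110xxxxx → 2-byte sequence.
Byte 1: 0xDD = 11011101, payload 11101 (5 bits).
Byte 2: 0x88 = 10001000 (10xxxxxx ✓), payload 001000.
Concatenate: 11101001000 = 0x748 (11 bits → U+0748).

U+0748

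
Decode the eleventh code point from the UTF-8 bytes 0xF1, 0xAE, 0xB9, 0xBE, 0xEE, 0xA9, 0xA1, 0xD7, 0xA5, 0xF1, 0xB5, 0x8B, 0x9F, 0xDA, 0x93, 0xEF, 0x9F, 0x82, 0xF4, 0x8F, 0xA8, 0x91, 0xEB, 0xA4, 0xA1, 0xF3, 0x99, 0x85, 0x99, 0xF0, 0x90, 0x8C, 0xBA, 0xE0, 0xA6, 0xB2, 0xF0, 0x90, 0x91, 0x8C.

Offset 0: leading byte 0xF1 = 11110001 → 4-byte char #1 = F1 AE B9 BE.
Offset 4: leading byte 0xEE = 11101110 → 3-byte char #2 = EE A9 A1.
Offset 7: leading byte 0xD7 = 11010111 → 2-byte char #3 = D7 A5.
Offset 9: leading byte 0xF1 = 11110001 → 4-byte char #4 = F1 B5 8B 9F.
Offset 13: leading byte 0xDA = 11011010 → 2-byte char #5 = DA 93.
Offset 15: leading byte 0xEF = 11101111 → 3-byte char #6 = EF 9F 82.
Offset 18: leading byte 0xF4 = 11110100 → 4-byte char #7 = F4 8F A8 91.
Offset 22: leading byte 0xEB = 11101011 → 3-byte char #8 = EB A4 A1.
Offset 25: leading byte 0xF3 = 11110011 → 4-byte char #9 = F3 99 85 99.
Offset 29: leading byte 0xF0 = 11110000 → 4-byte char #10 = F0 90 8C BA.
Offset 33: leading byte 0xE0 = 11100000 → 3-byte char #11 = E0 A6 B2.
Leading byte 0xE0 = 11100000 matches 1110xxxx → 3-byte sequence.
Byte 1: 0xE0 = 11100000, payload 0000 (4 bits).
Byte 2: 0xA6 = 10100110 (10xxxxxx ✓), payload 100110.
Byte 3: 0xB2 = 10110010 (10xxxxxx ✓), payload 110010.
Concatenate: 0000100110110010 = 0x9B2 (16 bits → U+09B2).

U+09B2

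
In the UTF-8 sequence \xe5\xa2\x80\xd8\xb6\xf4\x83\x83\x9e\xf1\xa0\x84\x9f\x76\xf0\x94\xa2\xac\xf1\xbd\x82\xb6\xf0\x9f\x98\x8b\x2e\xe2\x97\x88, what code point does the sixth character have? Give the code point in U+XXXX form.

U+148AC

Offset 0: leading byte 0xE5 = 11100101 → 3-byte char #1 = E5 A2 80.
Offset 3: leading byte 0xD8 = 11011000 → 2-byte char #2 = D8 B6.
Offset 5: leading byte 0xF4 = 11110100 → 4-byte char #3 = F4 83 83 9E.
Offset 9: leading byte 0xF1 = 11110001 → 4-byte char #4 = F1 A0 84 9F.
Offset 13: leading byte 0x76 = 01110110 → 1-byte char #5 = 76.
Offset 14: leading byte 0xF0 = 11110000 → 4-byte char #6 = F0 94 A2 AC.
Leading byte 0xF0 = 11110000 matches 11110xxx → 4-byte sequence.
Byte 1: 0xF0 = 11110000, payload 000 (3 bits).
Byte 2: 0x94 = 10010100 (10xxxxxx ✓), payload 010100.
Byte 3: 0xA2 = 10100010 (10xxxxxx ✓), payload 100010.
Byte 4: 0xAC = 10101100 (10xxxxxx ✓), payload 101100.
Concatenate: 000010100100010101100 = 0x148AC (21 bits → U+148AC).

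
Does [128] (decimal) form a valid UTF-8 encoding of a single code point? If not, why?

Byte 0x80 = 10000000 has the form 10xxxxxx — a continuation byte — but there is no preceding leading byte.

invalid (continuation byte with no leading byte)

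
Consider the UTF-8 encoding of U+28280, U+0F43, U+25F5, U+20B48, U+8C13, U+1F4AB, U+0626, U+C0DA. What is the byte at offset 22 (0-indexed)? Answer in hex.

U+28280 → 4-byte form F0 A8 8A 80 at offsets 0–3.
U+0F43 → 3-byte form E0 BD 83 at offsets 4–6.
U+25F5 → 3-byte form E2 97 B5 at offsets 7–9.
U+20B48 → 4-byte form F0 A0 AD 88 at offsets 10–13.
U+8C13 → 3-byte form E8 B0 93 at offsets 14–16.
U+1F4AB → 4-byte form F0 9F 92 AB at offsets 17–20.
U+0626 → 2-byte form D8 A6 at offsets 21–22.
Offset 22 falls in char 7's range; it's byte 2 of D8 A6 = 0xA6.

0xA6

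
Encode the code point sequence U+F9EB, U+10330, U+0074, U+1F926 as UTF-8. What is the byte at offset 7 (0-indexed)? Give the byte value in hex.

0x74

U+F9EB → 3-byte form EF A7 AB at offsets 0–2.
U+10330 → 4-byte form F0 90 8C B0 at offsets 3–6.
U+0074 → 1-byte form 74 at offsets 7–7.
Offset 7 falls in char 3's range; it's byte 1 of 74 = 0x74.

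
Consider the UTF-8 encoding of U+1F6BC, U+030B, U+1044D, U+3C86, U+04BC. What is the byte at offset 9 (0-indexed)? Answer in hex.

U+1F6BC → 4-byte form F0 9F 9A BC at offsets 0–3.
U+030B → 2-byte form CC 8B at offsets 4–5.
U+1044D → 4-byte form F0 90 91 8D at offsets 6–9.
Offset 9 falls in char 3's range; it's byte 4 of F0 90 91 8D = 0x8D.

0x8D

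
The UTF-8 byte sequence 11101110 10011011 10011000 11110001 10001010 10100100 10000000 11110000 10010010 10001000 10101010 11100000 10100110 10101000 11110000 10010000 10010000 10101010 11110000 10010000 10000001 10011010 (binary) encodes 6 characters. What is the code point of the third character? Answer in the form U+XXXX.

Offset 0: leading byte 0xEE = 11101110 → 3-byte char #1 = EE 9B 98.
Offset 3: leading byte 0xF1 = 11110001 → 4-byte char #2 = F1 8A A4 80.
Offset 7: leading byte 0xF0 = 11110000 → 4-byte char #3 = F0 92 88 AA.
Leading byte 0xF0 = 11110000 matches 11110xxx → 4-byte sequence.
Byte 1: 0xF0 = 11110000, payload 000 (3 bits).
Byte 2: 0x92 = 10010010 (10xxxxxx ✓), payload 010010.
Byte 3: 0x88 = 10001000 (10xxxxxx ✓), payload 001000.
Byte 4: 0xAA = 10101010 (10xxxxxx ✓), payload 101010.
Concatenate: 000010010001000101010 = 0x1222A (21 bits → U+1222A).

U+1222A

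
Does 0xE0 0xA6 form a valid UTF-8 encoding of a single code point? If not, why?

Leading byte 0xE0 = 11100000 → 3-byte form, but only 2 bytes are present.

invalid (sequence truncated)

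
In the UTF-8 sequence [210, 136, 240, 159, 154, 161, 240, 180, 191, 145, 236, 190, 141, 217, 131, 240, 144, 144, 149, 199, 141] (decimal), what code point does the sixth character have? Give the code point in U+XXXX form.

Offset 0: leading byte 0xD2 = 11010010 → 2-byte char #1 = D2 88.
Offset 2: leading byte 0xF0 = 11110000 → 4-byte char #2 = F0 9F 9A A1.
Offset 6: leading byte 0xF0 = 11110000 → 4-byte char #3 = F0 B4 BF 91.
Offset 10: leading byte 0xEC = 11101100 → 3-byte char #4 = EC BE 8D.
Offset 13: leading byte 0xD9 = 11011001 → 2-byte char #5 = D9 83.
Offset 15: leading byte 0xF0 = 11110000 → 4-byte char #6 = F0 90 90 95.
Leading byte 0xF0 = 11110000 matches 11110xxx → 4-byte sequence.
Byte 1: 0xF0 = 11110000, payload 000 (3 bits).
Byte 2: 0x90 = 10010000 (10xxxxxx ✓), payload 010000.
Byte 3: 0x90 = 10010000 (10xxxxxx ✓), payload 010000.
Byte 4: 0x95 = 10010101 (10xxxxxx ✓), payload 010101.
Concatenate: 000010000010000010101 = 0x10415 (21 bits → U+10415).

U+10415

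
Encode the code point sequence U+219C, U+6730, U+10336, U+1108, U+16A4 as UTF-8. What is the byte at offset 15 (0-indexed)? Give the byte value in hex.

U+219C → 3-byte form E2 86 9C at offsets 0–2.
U+6730 → 3-byte form E6 9C B0 at offsets 3–5.
U+10336 → 4-byte form F0 90 8C B6 at offsets 6–9.
U+1108 → 3-byte form E1 84 88 at offsets 10–12.
U+16A4 → 3-byte form E1 9A A4 at offsets 13–15.
Offset 15 falls in char 5's range; it's byte 3 of E1 9A A4 = 0xA4.

0xA4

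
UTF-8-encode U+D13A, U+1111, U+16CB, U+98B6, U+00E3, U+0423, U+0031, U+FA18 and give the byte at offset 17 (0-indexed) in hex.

U+D13A → 3-byte form ED 84 BA at offsets 0–2.
U+1111 → 3-byte form E1 84 91 at offsets 3–5.
U+16CB → 3-byte form E1 9B 8B at offsets 6–8.
U+98B6 → 3-byte form E9 A2 B6 at offsets 9–11.
U+00E3 → 2-byte form C3 A3 at offsets 12–13.
U+0423 → 2-byte form D0 A3 at offsets 14–15.
U+0031 → 1-byte form 31 at offsets 16–16.
U+FA18 → 3-byte form EF A8 98 at offsets 17–19.
Offset 17 falls in char 8's range; it's byte 1 of EF A8 98 = 0xEF.

0xEF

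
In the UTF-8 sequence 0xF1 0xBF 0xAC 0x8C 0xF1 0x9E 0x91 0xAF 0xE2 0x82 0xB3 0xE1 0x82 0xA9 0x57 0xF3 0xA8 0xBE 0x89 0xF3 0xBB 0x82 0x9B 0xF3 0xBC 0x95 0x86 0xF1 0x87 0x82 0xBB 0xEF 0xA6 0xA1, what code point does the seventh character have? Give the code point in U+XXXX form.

U+FB09B

Offset 0: leading byte 0xF1 = 11110001 → 4-byte char #1 = F1 BF AC 8C.
Offset 4: leading byte 0xF1 = 11110001 → 4-byte char #2 = F1 9E 91 AF.
Offset 8: leading byte 0xE2 = 11100010 → 3-byte char #3 = E2 82 B3.
Offset 11: leading byte 0xE1 = 11100001 → 3-byte char #4 = E1 82 A9.
Offset 14: leading byte 0x57 = 01010111 → 1-byte char #5 = 57.
Offset 15: leading byte 0xF3 = 11110011 → 4-byte char #6 = F3 A8 BE 89.
Offset 19: leading byte 0xF3 = 11110011 → 4-byte char #7 = F3 BB 82 9B.
Leading byte 0xF3 = 11110011 matches 11110xxx → 4-byte sequence.
Byte 1: 0xF3 = 11110011, payload 011 (3 bits).
Byte 2: 0xBB = 10111011 (10xxxxxx ✓), payload 111011.
Byte 3: 0x82 = 10000010 (10xxxxxx ✓), payload 000010.
Byte 4: 0x9B = 10011011 (10xxxxxx ✓), payload 011011.
Concatenate: 011111011000010011011 = 0xFB09B (21 bits → U+FB09B).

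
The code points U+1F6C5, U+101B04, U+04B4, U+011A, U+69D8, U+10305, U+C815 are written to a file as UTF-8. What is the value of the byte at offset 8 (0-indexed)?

0xD2

U+1F6C5 → 4-byte form F0 9F 9B 85 at offsets 0–3.
U+101B04 → 4-byte form F4 81 AC 84 at offsets 4–7.
U+04B4 → 2-byte form D2 B4 at offsets 8–9.
Offset 8 falls in char 3's range; it's byte 1 of D2 B4 = 0xD2.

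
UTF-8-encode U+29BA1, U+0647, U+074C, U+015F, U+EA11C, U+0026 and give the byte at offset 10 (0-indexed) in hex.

U+29BA1 → 4-byte form F0 A9 AE A1 at offsets 0–3.
U+0647 → 2-byte form D9 87 at offsets 4–5.
U+074C → 2-byte form DD 8C at offsets 6–7.
U+015F → 2-byte form C5 9F at offsets 8–9.
U+EA11C → 4-byte form F3 AA 84 9C at offsets 10–13.
Offset 10 falls in char 5's range; it's byte 1 of F3 AA 84 9C = 0xF3.

0xF3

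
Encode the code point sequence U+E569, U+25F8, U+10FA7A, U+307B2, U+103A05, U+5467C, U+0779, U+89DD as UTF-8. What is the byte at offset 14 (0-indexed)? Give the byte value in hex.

U+E569 → 3-byte form EE 95 A9 at offsets 0–2.
U+25F8 → 3-byte form E2 97 B8 at offsets 3–5.
U+10FA7A → 4-byte form F4 8F A9 BA at offsets 6–9.
U+307B2 → 4-byte form F0 B0 9E B2 at offsets 10–13.
U+103A05 → 4-byte form F4 83 A8 85 at offsets 14–17.
Offset 14 falls in char 5's range; it's byte 1 of F4 83 A8 85 = 0xF4.

0xF4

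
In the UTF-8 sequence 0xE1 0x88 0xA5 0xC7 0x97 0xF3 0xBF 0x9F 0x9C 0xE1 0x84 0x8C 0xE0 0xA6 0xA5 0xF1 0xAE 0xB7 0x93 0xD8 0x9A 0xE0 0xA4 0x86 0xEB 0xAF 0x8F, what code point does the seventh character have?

U+061A

Offset 0: leading byte 0xE1 = 11100001 → 3-byte char #1 = E1 88 A5.
Offset 3: leading byte 0xC7 = 11000111 → 2-byte char #2 = C7 97.
Offset 5: leading byte 0xF3 = 11110011 → 4-byte char #3 = F3 BF 9F 9C.
Offset 9: leading byte 0xE1 = 11100001 → 3-byte char #4 = E1 84 8C.
Offset 12: leading byte 0xE0 = 11100000 → 3-byte char #5 = E0 A6 A5.
Offset 15: leading byte 0xF1 = 11110001 → 4-byte char #6 = F1 AE B7 93.
Offset 19: leading byte 0xD8 = 11011000 → 2-byte char #7 = D8 9A.
Leading byte 0xD8 = 11011000 matches 110xxxxx → 2-byte sequence.
Byte 1: 0xD8 = 11011000, payload 11000 (5 bits).
Byte 2: 0x9A = 10011010 (10xxxxxx ✓), payload 011010.
Concatenate: 11000011010 = 0x61A (11 bits → U+061A).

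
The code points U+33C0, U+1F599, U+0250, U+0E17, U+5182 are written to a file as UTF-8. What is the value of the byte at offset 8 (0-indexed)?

0x90

U+33C0 → 3-byte form E3 8F 80 at offsets 0–2.
U+1F599 → 4-byte form F0 9F 96 99 at offsets 3–6.
U+0250 → 2-byte form C9 90 at offsets 7–8.
Offset 8 falls in char 3's range; it's byte 2 of C9 90 = 0x90.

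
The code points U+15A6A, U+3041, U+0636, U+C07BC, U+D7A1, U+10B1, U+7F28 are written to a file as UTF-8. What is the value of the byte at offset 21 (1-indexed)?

0xBC

1-indexed offset 21 is 0-indexed offset 20.
U+15A6A → 4-byte form F0 95 A9 AA at offsets 0–3.
U+3041 → 3-byte form E3 81 81 at offsets 4–6.
U+0636 → 2-byte form D8 B6 at offsets 7–8.
U+C07BC → 4-byte form F3 80 9E BC at offsets 9–12.
U+D7A1 → 3-byte form ED 9E A1 at offsets 13–15.
U+10B1 → 3-byte form E1 82 B1 at offsets 16–18.
U+7F28 → 3-byte form E7 BC A8 at offsets 19–21.
Offset 20 falls in char 7's range; it's byte 2 of E7 BC A8 = 0xBC.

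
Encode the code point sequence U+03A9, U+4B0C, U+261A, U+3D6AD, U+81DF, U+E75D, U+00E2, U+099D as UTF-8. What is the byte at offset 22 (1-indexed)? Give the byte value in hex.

1-indexed offset 22 is 0-indexed offset 21.
U+03A9 → 2-byte form CE A9 at offsets 0–1.
U+4B0C → 3-byte form E4 AC 8C at offsets 2–4.
U+261A → 3-byte form E2 98 9A at offsets 5–7.
U+3D6AD → 4-byte form F0 BD 9A AD at offsets 8–11.
U+81DF → 3-byte form E8 87 9F at offsets 12–14.
U+E75D → 3-byte form EE 9D 9D at offsets 15–17.
U+00E2 → 2-byte form C3 A2 at offsets 18–19.
U+099D → 3-byte form E0 A6 9D at offsets 20–22.
Offset 21 falls in char 8's range; it's byte 2 of E0 A6 9D = 0xA6.

0xA6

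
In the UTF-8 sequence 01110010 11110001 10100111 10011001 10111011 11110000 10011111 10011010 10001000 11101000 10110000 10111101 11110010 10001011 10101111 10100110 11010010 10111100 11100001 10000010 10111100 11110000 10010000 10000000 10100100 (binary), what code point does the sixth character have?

U+04BC

Offset 0: leading byte 0x72 = 01110010 → 1-byte char #1 = 72.
Offset 1: leading byte 0xF1 = 11110001 → 4-byte char #2 = F1 A7 99 BB.
Offset 5: leading byte 0xF0 = 11110000 → 4-byte char #3 = F0 9F 9A 88.
Offset 9: leading byte 0xE8 = 11101000 → 3-byte char #4 = E8 B0 BD.
Offset 12: leading byte 0xF2 = 11110010 → 4-byte char #5 = F2 8B AF A6.
Offset 16: leading byte 0xD2 = 11010010 → 2-byte char #6 = D2 BC.
Leading byte 0xD2 = 11010010 matches 110xxxxx → 2-byte sequence.
Byte 1: 0xD2 = 11010010, payload 10010 (5 bits).
Byte 2: 0xBC = 10111100 (10xxxxxx ✓), payload 111100.
Concatenate: 10010111100 = 0x4BC (11 bits → U+04BC).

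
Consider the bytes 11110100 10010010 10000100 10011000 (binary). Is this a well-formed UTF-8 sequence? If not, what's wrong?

Leading byte 0xF4 = 11110100 → 4-byte form.
Payload = 0x112118, which exceeds U+10FFFF, the maximum Unicode code point. (Leading bytes F5–FF, or F4 followed by ≥ 0x90, are invalid.)

invalid (encodes a value above U+10FFFF)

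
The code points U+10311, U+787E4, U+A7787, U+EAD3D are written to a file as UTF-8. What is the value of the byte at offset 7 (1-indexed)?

0x9F

1-indexed offset 7 is 0-indexed offset 6.
U+10311 → 4-byte form F0 90 8C 91 at offsets 0–3.
U+787E4 → 4-byte form F1 B8 9F A4 at offsets 4–7.
Offset 6 falls in char 2's range; it's byte 3 of F1 B8 9F A4 = 0x9F.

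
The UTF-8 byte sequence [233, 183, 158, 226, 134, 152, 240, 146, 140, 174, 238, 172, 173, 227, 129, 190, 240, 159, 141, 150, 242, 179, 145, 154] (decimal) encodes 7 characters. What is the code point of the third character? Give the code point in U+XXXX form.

U+1232E

Offset 0: leading byte 0xE9 = 11101001 → 3-byte char #1 = E9 B7 9E.
Offset 3: leading byte 0xE2 = 11100010 → 3-byte char #2 = E2 86 98.
Offset 6: leading byte 0xF0 = 11110000 → 4-byte char #3 = F0 92 8C AE.
Leading byte 0xF0 = 11110000 matches 11110xxx → 4-byte sequence.
Byte 1: 0xF0 = 11110000, payload 000 (3 bits).
Byte 2: 0x92 = 10010010 (10xxxxxx ✓), payload 010010.
Byte 3: 0x8C = 10001100 (10xxxxxx ✓), payload 001100.
Byte 4: 0xAE = 10101110 (10xxxxxx ✓), payload 101110.
Concatenate: 000010010001100101110 = 0x1232E (21 bits → U+1232E).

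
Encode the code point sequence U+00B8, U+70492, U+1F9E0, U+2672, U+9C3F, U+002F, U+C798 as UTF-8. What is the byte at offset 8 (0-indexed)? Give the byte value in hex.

0xA7

U+00B8 → 2-byte form C2 B8 at offsets 0–1.
U+70492 → 4-byte form F1 B0 92 92 at offsets 2–5.
U+1F9E0 → 4-byte form F0 9F A7 A0 at offsets 6–9.
Offset 8 falls in char 3's range; it's byte 3 of F0 9F A7 A0 = 0xA7.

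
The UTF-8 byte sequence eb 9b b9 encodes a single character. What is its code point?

Leading byte 0xEB = 11101011 matches 1110xxxx → 3-byte sequence.
Byte 1: 0xEB = 11101011, payload 1011 (4 bits).
Byte 2: 0x9B = 10011011 (10xxxxxx ✓), payload 011011.
Byte 3: 0xB9 = 10111001 (10xxxxxx ✓), payload 111001.
Concatenate: 1011011011111001 = 0xB6F9 (16 bits → U+B6F9).

U+B6F9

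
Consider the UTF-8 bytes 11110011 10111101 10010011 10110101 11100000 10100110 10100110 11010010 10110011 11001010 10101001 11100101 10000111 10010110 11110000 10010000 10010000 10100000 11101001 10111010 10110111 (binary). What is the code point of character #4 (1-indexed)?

U+02A9

Offset 0: leading byte 0xF3 = 11110011 → 4-byte char #1 = F3 BD 93 B5.
Offset 4: leading byte 0xE0 = 11100000 → 3-byte char #2 = E0 A6 A6.
Offset 7: leading byte 0xD2 = 11010010 → 2-byte char #3 = D2 B3.
Offset 9: leading byte 0xCA = 11001010 → 2-byte char #4 = CA A9.
Leading byte 0xCA = 11001010 matches 110xxxxx → 2-byte sequence.
Byte 1: 0xCA = 11001010, payload 01010 (5 bits).
Byte 2: 0xA9 = 10101001 (10xxxxxx ✓), payload 101001.
Concatenate: 01010101001 = 0x2A9 (11 bits → U+02A9).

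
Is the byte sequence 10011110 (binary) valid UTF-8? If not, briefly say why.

Byte 0x9E = 10011110 has the form 10xxxxxx — a continuation byte — but there is no preceding leading byte.

invalid (continuation byte with no leading byte)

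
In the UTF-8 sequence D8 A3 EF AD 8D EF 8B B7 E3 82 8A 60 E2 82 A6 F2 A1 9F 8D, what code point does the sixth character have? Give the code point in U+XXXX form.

U+20A6

Offset 0: leading byte 0xD8 = 11011000 → 2-byte char #1 = D8 A3.
Offset 2: leading byte 0xEF = 11101111 → 3-byte char #2 = EF AD 8D.
Offset 5: leading byte 0xEF = 11101111 → 3-byte char #3 = EF 8B B7.
Offset 8: leading byte 0xE3 = 11100011 → 3-byte char #4 = E3 82 8A.
Offset 11: leading byte 0x60 = 01100000 → 1-byte char #5 = 60.
Offset 12: leading byte 0xE2 = 11100010 → 3-byte char #6 = E2 82 A6.
Leading byte 0xE2 = 11100010 matches 1110xxxx → 3-byte sequence.
Byte 1: 0xE2 = 11100010, payload 0010 (4 bits).
Byte 2: 0x82 = 10000010 (10xxxxxx ✓), payload 000010.
Byte 3: 0xA6 = 10100110 (10xxxxxx ✓), payload 100110.
Concatenate: 0010000010100110 = 0x20A6 (16 bits → U+20A6).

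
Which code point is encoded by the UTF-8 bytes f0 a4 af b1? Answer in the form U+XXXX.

Leading byte 0xF0 = 11110000 matches 11110xxx → 4-byte sequence.
Byte 1: 0xF0 = 11110000, payload 000 (3 bits).
Byte 2: 0xA4 = 10100100 (10xxxxxx ✓), payload 100100.
Byte 3: 0xAF = 10101111 (10xxxxxx ✓), payload 101111.
Byte 4: 0xB1 = 10110001 (10xxxxxx ✓), payload 110001.
Concatenate: 000100100101111110001 = 0x24BF1 (21 bits → U+24BF1).

U+24BF1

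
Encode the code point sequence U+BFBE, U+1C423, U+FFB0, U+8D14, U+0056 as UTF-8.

U+BFBE: 3-byte form → EB BE BE.
U+1C423: 4-byte form → F0 9C 90 A3.
U+FFB0: 3-byte form → EF BE B0.
U+8D14: 3-byte form → E8 B4 94.
U+0056: 1-byte form → 56.
Concatenated (14 bytes): EB BE BE F0 9C 90 A3 EF BE B0 E8 B4 94 56.

EB BE BE F0 9C 90 A3 EF BE B0 E8 B4 94 56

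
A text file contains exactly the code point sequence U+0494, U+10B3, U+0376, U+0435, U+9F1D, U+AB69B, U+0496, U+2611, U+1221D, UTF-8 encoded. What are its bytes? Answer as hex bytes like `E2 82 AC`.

U+0494: 2-byte form → D2 94.
U+10B3: 3-byte form → E1 82 B3.
U+0376: 2-byte form → CD B6.
U+0435: 2-byte form → D0 B5.
U+9F1D: 3-byte form → E9 BC 9D.
U+AB69B: 4-byte form → F2 AB 9A 9B.
U+0496: 2-byte form → D2 96.
U+2611: 3-byte form → E2 98 91.
U+1221D: 4-byte form → F0 92 88 9D.
Concatenated (25 bytes): D2 94 E1 82 B3 CD B6 D0 B5 E9 BC 9D F2 AB 9A 9B D2 96 E2 98 91 F0 92 88 9D.

D2 94 E1 82 B3 CD B6 D0 B5 E9 BC 9D F2 AB 9A 9B D2 96 E2 98 91 F0 92 88 9D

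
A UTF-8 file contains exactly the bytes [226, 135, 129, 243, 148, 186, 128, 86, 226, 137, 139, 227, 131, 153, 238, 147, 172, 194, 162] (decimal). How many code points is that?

7

Byte at offset 0: 0xE2 = 11100010 → 3-byte char (#1). Advance 3.
Byte at offset 3: 0xF3 = 11110011 → 4-byte char (#2). Advance 4.
Byte at offset 7: 0x56 = 01010110 → 1-byte char (#3). Advance 1.
Byte at offset 8: 0xE2 = 11100010 → 3-byte char (#4). Advance 3.
Byte at offset 11: 0xE3 = 11100011 → 3-byte char (#5). Advance 3.
Byte at offset 14: 0xEE = 11101110 → 3-byte char (#6). Advance 3.
Byte at offset 17: 0xC2 = 11000010 → 2-byte char (#7). Advance 2.
Reached end at offset 19 after 7 code points.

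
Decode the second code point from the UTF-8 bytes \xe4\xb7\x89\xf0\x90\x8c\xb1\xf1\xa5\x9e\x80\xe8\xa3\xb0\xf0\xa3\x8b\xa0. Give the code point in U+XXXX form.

U+10331

Offset 0: leading byte 0xE4 = 11100100 → 3-byte char #1 = E4 B7 89.
Offset 3: leading byte 0xF0 = 11110000 → 4-byte char #2 = F0 90 8C B1.
Leading byte 0xF0 = 11110000 matches 11110xxx → 4-byte sequence.
Byte 1: 0xF0 = 11110000, payload 000 (3 bits).
Byte 2: 0x90 = 10010000 (10xxxxxx ✓), payload 010000.
Byte 3: 0x8C = 10001100 (10xxxxxx ✓), payload 001100.
Byte 4: 0xB1 = 10110001 (10xxxxxx ✓), payload 110001.
Concatenate: 000010000001100110001 = 0x10331 (21 bits → U+10331).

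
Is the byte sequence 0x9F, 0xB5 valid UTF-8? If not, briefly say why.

invalid (continuation byte with no leading byte)

Byte 0x9F = 10011111 has the form 10xxxxxx — a continuation byte — but there is no preceding leading byte.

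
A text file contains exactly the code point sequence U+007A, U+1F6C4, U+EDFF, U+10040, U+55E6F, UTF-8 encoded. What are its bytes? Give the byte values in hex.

7A F0 9F 9B 84 EE B7 BF F0 90 81 80 F1 95 B9 AF

U+007A: 1-byte form → 7A.
U+1F6C4: 4-byte form → F0 9F 9B 84.
U+EDFF: 3-byte form → EE B7 BF.
U+10040: 4-byte form → F0 90 81 80.
U+55E6F: 4-byte form → F1 95 B9 AF.
Concatenated (16 bytes): 7A F0 9F 9B 84 EE B7 BF F0 90 81 80 F1 95 B9 AF.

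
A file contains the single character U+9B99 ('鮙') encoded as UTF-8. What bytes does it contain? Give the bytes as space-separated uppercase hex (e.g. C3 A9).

E9 AE 99

U+9B99 = 0x9B99 = 39833 decimal. In range U+0800–U+FFFF → 3-byte form: 1110xxxx 10xxxxxx 10xxxxxx.
Binary (16 bits): 1001101110011001.
Split 4+6+6: 1001 | 101110 | 011001.
Byte 1: 11101001 = 0xE9.
Byte 2: 10101110 = 0xAE.
Byte 3: 10011001 = 0x99.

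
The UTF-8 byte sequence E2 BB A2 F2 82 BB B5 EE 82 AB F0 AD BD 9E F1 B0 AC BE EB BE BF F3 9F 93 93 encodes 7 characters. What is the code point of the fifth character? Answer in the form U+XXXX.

U+70B3E

Offset 0: leading byte 0xE2 = 11100010 → 3-byte char #1 = E2 BB A2.
Offset 3: leading byte 0xF2 = 11110010 → 4-byte char #2 = F2 82 BB B5.
Offset 7: leading byte 0xEE = 11101110 → 3-byte char #3 = EE 82 AB.
Offset 10: leading byte 0xF0 = 11110000 → 4-byte char #4 = F0 AD BD 9E.
Offset 14: leading byte 0xF1 = 11110001 → 4-byte char #5 = F1 B0 AC BE.
Leading byte 0xF1 = 11110001 matches 11110xxx → 4-byte sequence.
Byte 1: 0xF1 = 11110001, payload 001 (3 bits).
Byte 2: 0xB0 = 10110000 (10xxxxxx ✓), payload 110000.
Byte 3: 0xAC = 10101100 (10xxxxxx ✓), payload 101100.
Byte 4: 0xBE = 10111110 (10xxxxxx ✓), payload 111110.
Concatenate: 001110000101100111110 = 0x70B3E (21 bits → U+70B3E).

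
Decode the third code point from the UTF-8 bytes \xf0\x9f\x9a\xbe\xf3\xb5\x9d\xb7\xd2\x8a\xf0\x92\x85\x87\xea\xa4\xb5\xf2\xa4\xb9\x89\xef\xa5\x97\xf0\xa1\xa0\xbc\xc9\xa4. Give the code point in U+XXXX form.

U+048A

Offset 0: leading byte 0xF0 = 11110000 → 4-byte char #1 = F0 9F 9A BE.
Offset 4: leading byte 0xF3 = 11110011 → 4-byte char #2 = F3 B5 9D B7.
Offset 8: leading byte 0xD2 = 11010010 → 2-byte char #3 = D2 8A.
Leading byte 0xD2 = 11010010 matches 110xxxxx → 2-byte sequence.
Byte 1: 0xD2 = 11010010, payload 10010 (5 bits).
Byte 2: 0x8A = 10001010 (10xxxxxx ✓), payload 001010.
Concatenate: 10010001010 = 0x48A (11 bits → U+048A).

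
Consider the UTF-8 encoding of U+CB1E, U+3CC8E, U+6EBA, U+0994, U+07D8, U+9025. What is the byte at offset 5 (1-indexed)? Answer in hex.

1-indexed offset 5 is 0-indexed offset 4.
U+CB1E → 3-byte form EC AC 9E at offsets 0–2.
U+3CC8E → 4-byte form F0 BC B2 8E at offsets 3–6.
Offset 4 falls in char 2's range; it's byte 2 of F0 BC B2 8E = 0xBC.

0xBC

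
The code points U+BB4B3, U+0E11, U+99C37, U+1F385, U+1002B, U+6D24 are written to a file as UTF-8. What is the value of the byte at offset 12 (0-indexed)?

0x9F

U+BB4B3 → 4-byte form F2 BB 92 B3 at offsets 0–3.
U+0E11 → 3-byte form E0 B8 91 at offsets 4–6.
U+99C37 → 4-byte form F2 99 B0 B7 at offsets 7–10.
U+1F385 → 4-byte form F0 9F 8E 85 at offsets 11–14.
Offset 12 falls in char 4's range; it's byte 2 of F0 9F 8E 85 = 0x9F.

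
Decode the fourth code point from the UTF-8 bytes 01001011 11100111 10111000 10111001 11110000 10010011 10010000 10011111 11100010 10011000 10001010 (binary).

U+260A

Offset 0: leading byte 0x4B = 01001011 → 1-byte char #1 = 4B.
Offset 1: leading byte 0xE7 = 11100111 → 3-byte char #2 = E7 B8 B9.
Offset 4: leading byte 0xF0 = 11110000 → 4-byte char #3 = F0 93 90 9F.
Offset 8: leading byte 0xE2 = 11100010 → 3-byte char #4 = E2 98 8A.
Leading byte 0xE2 = 11100010 matches 1110xxxx → 3-byte sequence.
Byte 1: 0xE2 = 11100010, payload 0010 (4 bits).
Byte 2: 0x98 = 10011000 (10xxxxxx ✓), payload 011000.
Byte 3: 0x8A = 10001010 (10xxxxxx ✓), payload 001010.
Concatenate: 0010011000001010 = 0x260A (16 bits → U+260A).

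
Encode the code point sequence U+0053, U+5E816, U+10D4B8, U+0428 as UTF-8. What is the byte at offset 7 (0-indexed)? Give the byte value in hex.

0x92

U+0053 → 1-byte form 53 at offsets 0–0.
U+5E816 → 4-byte form F1 9E A0 96 at offsets 1–4.
U+10D4B8 → 4-byte form F4 8D 92 B8 at offsets 5–8.
Offset 7 falls in char 3's range; it's byte 3 of F4 8D 92 B8 = 0x92.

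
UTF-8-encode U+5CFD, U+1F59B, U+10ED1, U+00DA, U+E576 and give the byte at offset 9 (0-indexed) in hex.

U+5CFD → 3-byte form E5 B3 BD at offsets 0–2.
U+1F59B → 4-byte form F0 9F 96 9B at offsets 3–6.
U+10ED1 → 4-byte form F0 90 BB 91 at offsets 7–10.
Offset 9 falls in char 3's range; it's byte 3 of F0 90 BB 91 = 0xBB.

0xBB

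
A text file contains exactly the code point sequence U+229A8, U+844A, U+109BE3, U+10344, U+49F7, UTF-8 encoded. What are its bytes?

F0 A2 A6 A8 E8 91 8A F4 89 AF A3 F0 90 8D 84 E4 A7 B7

U+229A8: 4-byte form → F0 A2 A6 A8.
U+844A: 3-byte form → E8 91 8A.
U+109BE3: 4-byte form → F4 89 AF A3.
U+10344: 4-byte form → F0 90 8D 84.
U+49F7: 3-byte form → E4 A7 B7.
Concatenated (18 bytes): F0 A2 A6 A8 E8 91 8A F4 89 AF A3 F0 90 8D 84 E4 A7 B7.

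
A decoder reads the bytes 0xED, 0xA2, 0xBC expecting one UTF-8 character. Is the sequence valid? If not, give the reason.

invalid (encodes a surrogate (U+D800–U+DFFF))

Structurally a 3-byte sequence; payload = 0xD8BC.
But 0xD8BC is in U+D800–U+DFFF, the surrogate range. Surrogates are not Unicode scalar values and are forbidden in UTF-8.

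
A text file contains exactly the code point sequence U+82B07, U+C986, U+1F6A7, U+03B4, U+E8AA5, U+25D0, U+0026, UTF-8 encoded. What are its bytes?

F2 82 AC 87 EC A6 86 F0 9F 9A A7 CE B4 F3 A8 AA A5 E2 97 90 26

U+82B07: 4-byte form → F2 82 AC 87.
U+C986: 3-byte form → EC A6 86.
U+1F6A7: 4-byte form → F0 9F 9A A7.
U+03B4: 2-byte form → CE B4.
U+E8AA5: 4-byte form → F3 A8 AA A5.
U+25D0: 3-byte form → E2 97 90.
U+0026: 1-byte form → 26.
Concatenated (21 bytes): F2 82 AC 87 EC A6 86 F0 9F 9A A7 CE B4 F3 A8 AA A5 E2 97 90 26.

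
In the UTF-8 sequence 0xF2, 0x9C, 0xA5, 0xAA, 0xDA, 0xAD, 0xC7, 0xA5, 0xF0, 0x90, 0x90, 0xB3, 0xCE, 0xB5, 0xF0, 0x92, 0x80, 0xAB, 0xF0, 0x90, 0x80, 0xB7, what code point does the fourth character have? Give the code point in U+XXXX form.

U+10433

Offset 0: leading byte 0xF2 = 11110010 → 4-byte char #1 = F2 9C A5 AA.
Offset 4: leading byte 0xDA = 11011010 → 2-byte char #2 = DA AD.
Offset 6: leading byte 0xC7 = 11000111 → 2-byte char #3 = C7 A5.
Offset 8: leading byte 0xF0 = 11110000 → 4-byte char #4 = F0 90 90 B3.
Leading byte 0xF0 = 11110000 matches 11110xxx → 4-byte sequence.
Byte 1: 0xF0 = 11110000, payload 000 (3 bits).
Byte 2: 0x90 = 10010000 (10xxxxxx ✓), payload 010000.
Byte 3: 0x90 = 10010000 (10xxxxxx ✓), payload 010000.
Byte 4: 0xB3 = 10110011 (10xxxxxx ✓), payload 110011.
Concatenate: 000010000010000110011 = 0x10433 (21 bits → U+10433).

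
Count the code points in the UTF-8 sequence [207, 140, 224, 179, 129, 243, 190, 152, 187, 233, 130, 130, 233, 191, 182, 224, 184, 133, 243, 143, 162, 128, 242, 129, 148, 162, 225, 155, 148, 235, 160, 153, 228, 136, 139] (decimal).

Byte at offset 0: 0xCF = 11001111 → 2-byte char (#1). Advance 2.
Byte at offset 2: 0xE0 = 11100000 → 3-byte char (#2). Advance 3.
Byte at offset 5: 0xF3 = 11110011 → 4-byte char (#3). Advance 4.
Byte at offset 9: 0xE9 = 11101001 → 3-byte char (#4). Advance 3.
Byte at offset 12: 0xE9 = 11101001 → 3-byte char (#5). Advance 3.
Byte at offset 15: 0xE0 = 11100000 → 3-byte char (#6). Advance 3.
Byte at offset 18: 0xF3 = 11110011 → 4-byte char (#7). Advance 4.
Byte at offset 22: 0xF2 = 11110010 → 4-byte char (#8). Advance 4.
Byte at offset 26: 0xE1 = 11100001 → 3-byte char (#9). Advance 3.
Byte at offset 29: 0xEB = 11101011 → 3-byte char (#10). Advance 3.
Byte at offset 32: 0xE4 = 11100100 → 3-byte char (#11). Advance 3.
Reached end at offset 35 after 11 code points.

11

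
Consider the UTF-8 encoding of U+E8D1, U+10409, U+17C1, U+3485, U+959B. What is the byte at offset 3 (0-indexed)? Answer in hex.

0xF0

U+E8D1 → 3-byte form EE A3 91 at offsets 0–2.
U+10409 → 4-byte form F0 90 90 89 at offsets 3–6.
Offset 3 falls in char 2's range; it's byte 1 of F0 90 90 89 = 0xF0.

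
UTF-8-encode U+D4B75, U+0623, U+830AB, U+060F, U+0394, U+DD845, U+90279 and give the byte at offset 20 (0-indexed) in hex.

0x89

U+D4B75 → 4-byte form F3 94 AD B5 at offsets 0–3.
U+0623 → 2-byte form D8 A3 at offsets 4–5.
U+830AB → 4-byte form F2 83 82 AB at offsets 6–9.
U+060F → 2-byte form D8 8F at offsets 10–11.
U+0394 → 2-byte form CE 94 at offsets 12–13.
U+DD845 → 4-byte form F3 9D A1 85 at offsets 14–17.
U+90279 → 4-byte form F2 90 89 B9 at offsets 18–21.
Offset 20 falls in char 7's range; it's byte 3 of F2 90 89 B9 = 0x89.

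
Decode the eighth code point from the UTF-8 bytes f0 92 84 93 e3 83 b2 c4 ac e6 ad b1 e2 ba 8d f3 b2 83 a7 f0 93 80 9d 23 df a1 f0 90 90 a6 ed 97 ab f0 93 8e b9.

U+0023

Offset 0: leading byte 0xF0 = 11110000 → 4-byte char #1 = F0 92 84 93.
Offset 4: leading byte 0xE3 = 11100011 → 3-byte char #2 = E3 83 B2.
Offset 7: leading byte 0xC4 = 11000100 → 2-byte char #3 = C4 AC.
Offset 9: leading byte 0xE6 = 11100110 → 3-byte char #4 = E6 AD B1.
Offset 12: leading byte 0xE2 = 11100010 → 3-byte char #5 = E2 BA 8D.
Offset 15: leading byte 0xF3 = 11110011 → 4-byte char #6 = F3 B2 83 A7.
Offset 19: leading byte 0xF0 = 11110000 → 4-byte char #7 = F0 93 80 9D.
Offset 23: leading byte 0x23 = 00100011 → 1-byte char #8 = 23.
Leading byte 0x23 = 00100011 matches 0xxxxxxx → 1-byte sequence.
Byte 1: 0x23 = 00100011, payload 0100011 (7 bits).
Concatenate: 0100011 = 0x23 (7 bits → U+0023).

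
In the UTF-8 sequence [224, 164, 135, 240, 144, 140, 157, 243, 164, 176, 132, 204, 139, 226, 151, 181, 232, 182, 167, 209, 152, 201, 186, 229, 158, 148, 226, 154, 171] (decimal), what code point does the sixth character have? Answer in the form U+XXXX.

Offset 0: leading byte 0xE0 = 11100000 → 3-byte char #1 = E0 A4 87.
Offset 3: leading byte 0xF0 = 11110000 → 4-byte char #2 = F0 90 8C 9D.
Offset 7: leading byte 0xF3 = 11110011 → 4-byte char #3 = F3 A4 B0 84.
Offset 11: leading byte 0xCC = 11001100 → 2-byte char #4 = CC 8B.
Offset 13: leading byte 0xE2 = 11100010 → 3-byte char #5 = E2 97 B5.
Offset 16: leading byte 0xE8 = 11101000 → 3-byte char #6 = E8 B6 A7.
Leading byte 0xE8 = 11101000 matches 1110xxxx → 3-byte sequence.
Byte 1: 0xE8 = 11101000, payload 1000 (4 bits).
Byte 2: 0xB6 = 10110110 (10xxxxxx ✓), payload 110110.
Byte 3: 0xA7 = 10100111 (10xxxxxx ✓), payload 100111.
Concatenate: 1000110110100111 = 0x8DA7 (16 bits → U+8DA7).

U+8DA7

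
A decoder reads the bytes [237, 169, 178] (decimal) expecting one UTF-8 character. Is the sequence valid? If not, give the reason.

Structurally a 3-byte sequence; payload = 0xDA72.
But 0xDA72 is in U+D800–U+DFFF, the surrogate range. Surrogates are not Unicode scalar values and are forbidden in UTF-8.

invalid (encodes a surrogate (U+D800–U+DFFF))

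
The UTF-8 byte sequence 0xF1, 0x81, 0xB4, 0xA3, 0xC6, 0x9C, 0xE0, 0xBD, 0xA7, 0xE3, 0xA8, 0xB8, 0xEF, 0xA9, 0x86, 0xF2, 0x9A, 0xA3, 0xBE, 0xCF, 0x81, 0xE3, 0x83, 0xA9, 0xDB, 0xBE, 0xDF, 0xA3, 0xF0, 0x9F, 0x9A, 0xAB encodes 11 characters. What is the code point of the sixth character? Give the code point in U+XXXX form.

Offset 0: leading byte 0xF1 = 11110001 → 4-byte char #1 = F1 81 B4 A3.
Offset 4: leading byte 0xC6 = 11000110 → 2-byte char #2 = C6 9C.
Offset 6: leading byte 0xE0 = 11100000 → 3-byte char #3 = E0 BD A7.
Offset 9: leading byte 0xE3 = 11100011 → 3-byte char #4 = E3 A8 B8.
Offset 12: leading byte 0xEF = 11101111 → 3-byte char #5 = EF A9 86.
Offset 15: leading byte 0xF2 = 11110010 → 4-byte char #6 = F2 9A A3 BE.
Leading byte 0xF2 = 11110010 matches 11110xxx → 4-byte sequence.
Byte 1: 0xF2 = 11110010, payload 010 (3 bits).
Byte 2: 0x9A = 10011010 (10xxxxxx ✓), payload 011010.
Byte 3: 0xA3 = 10100011 (10xxxxxx ✓), payload 100011.
Byte 4: 0xBE = 10111110 (10xxxxxx ✓), payload 111110.
Concatenate: 010011010100011111110 = 0x9A8FE (21 bits → U+9A8FE).

U+9A8FE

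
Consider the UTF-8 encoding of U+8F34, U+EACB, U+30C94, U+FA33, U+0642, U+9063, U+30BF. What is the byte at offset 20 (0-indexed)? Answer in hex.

0xBF

U+8F34 → 3-byte form E8 BC B4 at offsets 0–2.
U+EACB → 3-byte form EE AB 8B at offsets 3–5.
U+30C94 → 4-byte form F0 B0 B2 94 at offsets 6–9.
U+FA33 → 3-byte form EF A8 B3 at offsets 10–12.
U+0642 → 2-byte form D9 82 at offsets 13–14.
U+9063 → 3-byte form E9 81 A3 at offsets 15–17.
U+30BF → 3-byte form E3 82 BF at offsets 18–20.
Offset 20 falls in char 7's range; it's byte 3 of E3 82 BF = 0xBF.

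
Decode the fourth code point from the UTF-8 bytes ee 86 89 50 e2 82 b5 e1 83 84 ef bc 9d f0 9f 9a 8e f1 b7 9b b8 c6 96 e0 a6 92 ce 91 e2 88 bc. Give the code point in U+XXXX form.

Offset 0: leading byte 0xEE = 11101110 → 3-byte char #1 = EE 86 89.
Offset 3: leading byte 0x50 = 01010000 → 1-byte char #2 = 50.
Offset 4: leading byte 0xE2 = 11100010 → 3-byte char #3 = E2 82 B5.
Offset 7: leading byte 0xE1 = 11100001 → 3-byte char #4 = E1 83 84.
Leading byte 0xE1 = 11100001 matches 1110xxxx → 3-byte sequence.
Byte 1: 0xE1 = 11100001, payload 0001 (4 bits).
Byte 2: 0x83 = 10000011 (10xxxxxx ✓), payload 000011.
Byte 3: 0x84 = 10000100 (10xxxxxx ✓), payload 000100.
Concatenate: 0001000011000100 = 0x10C4 (16 bits → U+10C4).

U+10C4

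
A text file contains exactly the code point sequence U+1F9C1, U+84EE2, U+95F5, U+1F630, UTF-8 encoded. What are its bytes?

U+1F9C1: 4-byte form → F0 9F A7 81.
U+84EE2: 4-byte form → F2 84 BB A2.
U+95F5: 3-byte form → E9 97 B5.
U+1F630: 4-byte form → F0 9F 98 B0.
Concatenated (15 bytes): F0 9F A7 81 F2 84 BB A2 E9 97 B5 F0 9F 98 B0.

F0 9F A7 81 F2 84 BB A2 E9 97 B5 F0 9F 98 B0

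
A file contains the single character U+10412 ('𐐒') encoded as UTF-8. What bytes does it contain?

F0 90 90 92

U+10412 = 0x10412 = 66578 decimal. In range U+10000–U+10FFFF → 4-byte form: 11110xxx 10xxxxxx 10xxxxxx 10xxxxxx.
Binary (21 bits): 000010000010000010010.
Split 3+6+6+6: 000 | 010000 | 010000 | 010010.
Byte 1: 11110000 = 0xF0.
Byte 2: 10010000 = 0x90.
Byte 3: 10010000 = 0x90.
Byte 4: 10010010 = 0x92.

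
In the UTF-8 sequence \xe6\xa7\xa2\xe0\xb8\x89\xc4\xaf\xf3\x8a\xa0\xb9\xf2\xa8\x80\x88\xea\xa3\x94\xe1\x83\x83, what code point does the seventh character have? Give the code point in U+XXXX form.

Offset 0: leading byte 0xE6 = 11100110 → 3-byte char #1 = E6 A7 A2.
Offset 3: leading byte 0xE0 = 11100000 → 3-byte char #2 = E0 B8 89.
Offset 6: leading byte 0xC4 = 11000100 → 2-byte char #3 = C4 AF.
Offset 8: leading byte 0xF3 = 11110011 → 4-byte char #4 = F3 8A A0 B9.
Offset 12: leading byte 0xF2 = 11110010 → 4-byte char #5 = F2 A8 80 88.
Offset 16: leading byte 0xEA = 11101010 → 3-byte char #6 = EA A3 94.
Offset 19: leading byte 0xE1 = 11100001 → 3-byte char #7 = E1 83 83.
Leading byte 0xE1 = 11100001 matches 1110xxxx → 3-byte sequence.
Byte 1: 0xE1 = 11100001, payload 0001 (4 bits).
Byte 2: 0x83 = 10000011 (10xxxxxx ✓), payload 000011.
Byte 3: 0x83 = 10000011 (10xxxxxx ✓), payload 000011.
Concatenate: 0001000011000011 = 0x10C3 (16 bits → U+10C3).

U+10C3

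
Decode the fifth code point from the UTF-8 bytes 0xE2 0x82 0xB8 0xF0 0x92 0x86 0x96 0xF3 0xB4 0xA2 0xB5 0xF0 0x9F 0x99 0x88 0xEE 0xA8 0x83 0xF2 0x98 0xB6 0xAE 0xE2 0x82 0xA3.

U+EA03

Offset 0: leading byte 0xE2 = 11100010 → 3-byte char #1 = E2 82 B8.
Offset 3: leading byte 0xF0 = 11110000 → 4-byte char #2 = F0 92 86 96.
Offset 7: leading byte 0xF3 = 11110011 → 4-byte char #3 = F3 B4 A2 B5.
Offset 11: leading byte 0xF0 = 11110000 → 4-byte char #4 = F0 9F 99 88.
Offset 15: leading byte 0xEE = 11101110 → 3-byte char #5 = EE A8 83.
Leading byte 0xEE = 11101110 matches 1110xxxx → 3-byte sequence.
Byte 1: 0xEE = 11101110, payload 1110 (4 bits).
Byte 2: 0xA8 = 10101000 (10xxxxxx ✓), payload 101000.
Byte 3: 0x83 = 10000011 (10xxxxxx ✓), payload 000011.
Concatenate: 1110101000000011 = 0xEA03 (16 bits → U+EA03).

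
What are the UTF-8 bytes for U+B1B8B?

F2 B1 AE 8B

U+B1B8B = 0xB1B8B = 727947 decimal. In range U+10000–U+10FFFF → 4-byte form: 11110xxx 10xxxxxx 10xxxxxx 10xxxxxx.
Binary (21 bits): 010110001101110001011.
Split 3+6+6+6: 010 | 110001 | 101110 | 001011.
Byte 1: 11110010 = 0xF2.
Byte 2: 10110001 = 0xB1.
Byte 3: 10101110 = 0xAE.
Byte 4: 10001011 = 0x8B.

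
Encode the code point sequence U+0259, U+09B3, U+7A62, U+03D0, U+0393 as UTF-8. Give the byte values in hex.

C9 99 E0 A6 B3 E7 A9 A2 CF 90 CE 93

U+0259: 2-byte form → C9 99.
U+09B3: 3-byte form → E0 A6 B3.
U+7A62: 3-byte form → E7 A9 A2.
U+03D0: 2-byte form → CF 90.
U+0393: 2-byte form → CE 93.
Concatenated (12 bytes): C9 99 E0 A6 B3 E7 A9 A2 CF 90 CE 93.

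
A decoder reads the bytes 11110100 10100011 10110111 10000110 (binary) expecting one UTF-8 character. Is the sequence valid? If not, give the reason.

invalid (encodes a value above U+10FFFF)

Leading byte 0xF4 = 11110100 → 4-byte form.
Payload = 0x123DC6, which exceeds U+10FFFF, the maximum Unicode code point. (Leading bytes F5–FF, or F4 followed by ≥ 0x90, are invalid.)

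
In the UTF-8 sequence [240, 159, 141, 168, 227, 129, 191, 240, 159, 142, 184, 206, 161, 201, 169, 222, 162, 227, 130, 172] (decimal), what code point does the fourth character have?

Offset 0: leading byte 0xF0 = 11110000 → 4-byte char #1 = F0 9F 8D A8.
Offset 4: leading byte 0xE3 = 11100011 → 3-byte char #2 = E3 81 BF.
Offset 7: leading byte 0xF0 = 11110000 → 4-byte char #3 = F0 9F 8E B8.
Offset 11: leading byte 0xCE = 11001110 → 2-byte char #4 = CE A1.
Leading byte 0xCE = 11001110 matches 110xxxxx → 2-byte sequence.
Byte 1: 0xCE = 11001110, payload 01110 (5 bits).
Byte 2: 0xA1 = 10100001 (10xxxxxx ✓), payload 100001.
Concatenate: 01110100001 = 0x3A1 (11 bits → U+03A1).

U+03A1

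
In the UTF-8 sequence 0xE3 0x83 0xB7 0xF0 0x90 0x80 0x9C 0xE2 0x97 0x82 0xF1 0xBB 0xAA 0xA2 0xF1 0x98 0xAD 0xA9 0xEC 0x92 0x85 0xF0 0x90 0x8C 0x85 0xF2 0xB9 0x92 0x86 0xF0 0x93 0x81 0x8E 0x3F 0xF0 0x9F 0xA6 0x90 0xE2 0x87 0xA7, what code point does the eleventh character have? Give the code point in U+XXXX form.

U+1F990

Offset 0: leading byte 0xE3 = 11100011 → 3-byte char #1 = E3 83 B7.
Offset 3: leading byte 0xF0 = 11110000 → 4-byte char #2 = F0 90 80 9C.
Offset 7: leading byte 0xE2 = 11100010 → 3-byte char #3 = E2 97 82.
Offset 10: leading byte 0xF1 = 11110001 → 4-byte char #4 = F1 BB AA A2.
Offset 14: leading byte 0xF1 = 11110001 → 4-byte char #5 = F1 98 AD A9.
Offset 18: leading byte 0xEC = 11101100 → 3-byte char #6 = EC 92 85.
Offset 21: leading byte 0xF0 = 11110000 → 4-byte char #7 = F0 90 8C 85.
Offset 25: leading byte 0xF2 = 11110010 → 4-byte char #8 = F2 B9 92 86.
Offset 29: leading byte 0xF0 = 11110000 → 4-byte char #9 = F0 93 81 8E.
Offset 33: leading byte 0x3F = 00111111 → 1-byte char #10 = 3F.
Offset 34: leading byte 0xF0 = 11110000 → 4-byte char #11 = F0 9F A6 90.
Leading byte 0xF0 = 11110000 matches 11110xxx → 4-byte sequence.
Byte 1: 0xF0 = 11110000, payload 000 (3 bits).
Byte 2: 0x9F = 10011111 (10xxxxxx ✓), payload 011111.
Byte 3: 0xA6 = 10100110 (10xxxxxx ✓), payload 100110.
Byte 4: 0x90 = 10010000 (10xxxxxx ✓), payload 010000.
Concatenate: 000011111100110010000 = 0x1F990 (21 bits → U+1F990).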